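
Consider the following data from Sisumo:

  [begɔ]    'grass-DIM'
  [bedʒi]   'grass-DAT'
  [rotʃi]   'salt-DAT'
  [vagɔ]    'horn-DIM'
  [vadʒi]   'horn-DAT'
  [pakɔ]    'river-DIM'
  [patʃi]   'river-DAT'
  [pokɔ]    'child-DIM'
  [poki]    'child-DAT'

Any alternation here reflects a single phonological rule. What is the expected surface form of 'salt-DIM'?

'river' shows [k] ~ [tʃ] at the end of the stem ([pakɔ] vs [patʃi]).
The stem 'child' ([pokɔ], [poki]) shows [k] unchanged in both environments, so [k] cannot be basic with [tʃ] derived before the DAT suffix.
The underlying segment must be /tʃ/; palato-alveolar /tʃ/ and /dʒ/ become [k] and [g] when no front vowel follows, yielding [k] there.
The one attested form of 'salt', [rotʃi], shows underlying /rotʃ/. Applying the same rule when no front vowel follows gives [rokɔ].

[rokɔ]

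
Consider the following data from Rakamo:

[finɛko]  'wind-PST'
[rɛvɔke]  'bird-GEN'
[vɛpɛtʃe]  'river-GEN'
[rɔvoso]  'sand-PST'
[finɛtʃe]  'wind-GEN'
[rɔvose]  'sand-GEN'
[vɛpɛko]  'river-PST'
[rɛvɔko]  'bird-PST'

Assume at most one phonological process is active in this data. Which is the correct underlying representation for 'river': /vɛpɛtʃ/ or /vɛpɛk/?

The stem for 'river' ends in [k] in [vɛpɛko] but [tʃ] in [vɛpɛtʃe].
Compare 'bird', with invariant [k] in [rɛvɔko] and [rɛvɔke]: an analysis with underlying /k/ and a rule producing [tʃ] before the GEN suffix would wrongly predict alternation here too.
So /tʃ/ is underlying, and a rule of depalatalization — palato-alveolar /tʃ/ becomes [k] when no front vowel follows — gives [k].

/vɛpɛtʃ/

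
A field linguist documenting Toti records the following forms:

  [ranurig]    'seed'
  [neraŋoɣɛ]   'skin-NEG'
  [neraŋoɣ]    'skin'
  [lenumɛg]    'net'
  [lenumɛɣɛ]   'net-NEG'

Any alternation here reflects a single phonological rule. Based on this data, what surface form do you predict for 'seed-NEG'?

[ranuriɣɛ]

In [lenumɛg] and [lenumɛɣɛ] the final segment of 'net' alternates: [g] ~ [ɣ].
Compare 'skin', with invariant [ɣ] in [neraŋoɣ] and [neraŋoɣɛ]: an analysis with underlying /ɣ/ and a rule producing [g] in isolation would wrongly predict alternation here too.
The underlying segment must be /g/; voiced stops become fricatives between vowels, yielding [ɣ] there.
The one attested form of 'seed', [ranurig], shows underlying /ranurig/. Applying the same rule between vowels gives [ranuriɣɛ].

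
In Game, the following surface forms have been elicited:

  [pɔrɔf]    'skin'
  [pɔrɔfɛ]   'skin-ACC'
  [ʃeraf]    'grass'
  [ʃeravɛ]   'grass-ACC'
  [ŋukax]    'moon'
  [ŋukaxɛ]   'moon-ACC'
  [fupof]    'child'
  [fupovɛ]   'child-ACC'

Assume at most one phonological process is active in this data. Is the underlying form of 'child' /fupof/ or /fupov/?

/fupov/

The stem for 'child' ends in [f] in [fupof] but [v] in [fupovɛ].
If /f/ were underlying and a rule turned it into [v] before the ACC suffix, 'skin' would also alternate; but it has [f] in both [pɔrɔf] and [pɔrɔfɛ].
The underlying segment must be /v/; voiced obstruents become voiceless word-finally, yielding [f] there.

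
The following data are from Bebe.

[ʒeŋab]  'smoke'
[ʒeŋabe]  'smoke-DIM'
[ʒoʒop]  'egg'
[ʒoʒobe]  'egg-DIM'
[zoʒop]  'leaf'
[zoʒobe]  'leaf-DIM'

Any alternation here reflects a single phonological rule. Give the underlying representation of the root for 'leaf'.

/zoʒop/

The root 'leaf' surfaces as [zoʒop] and [zoʒobe], with a stem-final [p] ~ [b] alternation.
But 'smoke' keeps [b] in both environments ([ʒeŋab], [ʒeŋabe]), so there is no rule changing /b/ to [p] in isolation.
Therefore /p/ is basic and [b] is derived by intervocalic voicing (voiceless stops become voiced between vowels).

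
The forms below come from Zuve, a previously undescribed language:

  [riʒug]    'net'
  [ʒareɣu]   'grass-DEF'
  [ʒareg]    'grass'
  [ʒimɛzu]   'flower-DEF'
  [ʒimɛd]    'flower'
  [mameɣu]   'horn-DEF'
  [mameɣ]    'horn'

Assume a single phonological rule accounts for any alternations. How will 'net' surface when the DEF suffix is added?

[riʒuɣu]

In [ʒareɣu] and [ʒareg] the final segment of 'grass' alternates: [ɣ] ~ [g].
If /ɣ/ were underlying and a rule turned it into [g] in isolation, 'horn' would also alternate; but it has [ɣ] in both [mameɣu] and [mameɣ].
The alternation reflects intervocalic spirantization: voiced stops become fricatives between vowels. /g/ is underlying.
The one attested form of 'net', [riʒug], shows underlying /riʒug/. Applying the same rule between vowels gives [riʒuɣu].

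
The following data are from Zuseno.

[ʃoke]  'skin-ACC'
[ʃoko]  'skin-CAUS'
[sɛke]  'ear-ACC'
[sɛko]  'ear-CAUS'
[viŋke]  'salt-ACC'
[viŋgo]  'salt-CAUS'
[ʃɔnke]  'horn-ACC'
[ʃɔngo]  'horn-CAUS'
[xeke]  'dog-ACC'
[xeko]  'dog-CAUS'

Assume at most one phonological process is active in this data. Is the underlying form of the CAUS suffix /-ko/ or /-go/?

The CAUS morpheme has two allomorphs, [-go] and [-ko].
The ACC suffix, which begins with [k], is invariant after every stem; so [k] is not altered by any rule here.
So the underlying form is /-go/, and voiced stops become voiceless after a vowel.

/-go/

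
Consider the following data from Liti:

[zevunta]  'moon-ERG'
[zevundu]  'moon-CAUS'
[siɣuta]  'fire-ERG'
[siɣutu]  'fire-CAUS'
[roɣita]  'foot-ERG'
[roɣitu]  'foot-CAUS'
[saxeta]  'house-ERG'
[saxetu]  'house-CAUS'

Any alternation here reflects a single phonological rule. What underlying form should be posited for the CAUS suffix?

The CAUS morpheme has two allomorphs, [-du] and [-tu].
The ERG suffix, which begins with [t], is invariant after every stem; so [t] is not altered by any rule here.
The CAUS suffix is therefore /-du/ underlyingly, with post-vocalic devoicing: voiced stops become voiceless after a vowel.

/-du/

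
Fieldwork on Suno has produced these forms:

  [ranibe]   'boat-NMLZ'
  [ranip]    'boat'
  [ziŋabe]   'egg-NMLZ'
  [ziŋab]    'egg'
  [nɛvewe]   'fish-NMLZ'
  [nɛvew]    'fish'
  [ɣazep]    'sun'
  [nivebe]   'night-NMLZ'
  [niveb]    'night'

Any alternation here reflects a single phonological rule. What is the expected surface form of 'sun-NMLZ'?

The root 'boat' surfaces as [ranibe] and [ranip], with a stem-final [b] ~ [p] alternation.
But 'egg' keeps [b] in both environments ([ziŋabe], [ziŋab]), so there is no rule changing /b/ to [p] in isolation.
Therefore /p/ is basic and [b] is derived by intervocalic voicing (voiceless stops become voiced between vowels).
The one attested form of 'sun', [ɣazep], shows underlying /ɣazep/. Applying the same rule between vowels gives [ɣazebe].

[ɣazebe]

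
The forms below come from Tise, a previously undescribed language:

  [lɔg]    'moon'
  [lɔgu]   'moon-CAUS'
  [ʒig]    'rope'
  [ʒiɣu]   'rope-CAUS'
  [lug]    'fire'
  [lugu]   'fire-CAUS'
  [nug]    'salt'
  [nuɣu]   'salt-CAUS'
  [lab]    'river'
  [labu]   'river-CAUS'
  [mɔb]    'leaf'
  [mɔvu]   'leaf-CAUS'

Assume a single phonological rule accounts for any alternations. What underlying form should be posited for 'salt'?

/nuɣ/

The root 'salt' surfaces as [nug] and [nuɣu], with a stem-final [g] ~ [ɣ] alternation.
The stem 'moon' ([lɔg], [lɔgu]) shows [g] unchanged in both environments, so [g] cannot be basic with [ɣ] derived before the CAUS suffix.
The alternation reflects word-final hardening: voiced fricatives become stops word-finally. /ɣ/ is underlying.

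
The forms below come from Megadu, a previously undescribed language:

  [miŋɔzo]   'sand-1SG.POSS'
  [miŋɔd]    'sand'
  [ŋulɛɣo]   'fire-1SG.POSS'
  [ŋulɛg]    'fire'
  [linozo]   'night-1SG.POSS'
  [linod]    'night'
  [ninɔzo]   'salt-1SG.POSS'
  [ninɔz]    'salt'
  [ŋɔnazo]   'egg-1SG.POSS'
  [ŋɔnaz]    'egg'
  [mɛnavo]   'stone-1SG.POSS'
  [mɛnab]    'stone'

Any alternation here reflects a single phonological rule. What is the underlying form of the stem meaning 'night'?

The root 'night' surfaces as [linozo] and [linod], with a stem-final [z] ~ [d] alternation.
The stem 'salt' ([ninɔzo], [ninɔz]) shows [z] unchanged in both environments, so [z] cannot be basic with [d] derived in isolation.
Therefore /d/ is basic and [z] is derived by intervocalic spirantization (voiced stops become fricatives between vowels).

/linod/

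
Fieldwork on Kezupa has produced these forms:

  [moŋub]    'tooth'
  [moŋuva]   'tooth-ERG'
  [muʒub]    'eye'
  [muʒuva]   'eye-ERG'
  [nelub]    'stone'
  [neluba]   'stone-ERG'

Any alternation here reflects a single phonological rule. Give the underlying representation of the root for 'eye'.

/muʒuv/

The stem for 'eye' ends in [b] in [muʒub] but [v] in [muʒuva].
Compare 'stone', with invariant [b] in [nelub] and [neluba]: an analysis with underlying /b/ and a rule producing [v] before the ERG suffix would wrongly predict alternation here too.
The underlying segment must be /v/; voiced fricatives become stops word-finally, yielding [b] there.
The underlying form of 'eye' is therefore /muʒuv/.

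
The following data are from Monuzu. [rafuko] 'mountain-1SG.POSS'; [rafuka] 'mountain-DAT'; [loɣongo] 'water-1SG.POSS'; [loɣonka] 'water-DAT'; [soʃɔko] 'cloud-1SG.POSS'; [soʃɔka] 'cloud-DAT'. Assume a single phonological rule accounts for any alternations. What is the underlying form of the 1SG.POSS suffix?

/-go/

The 1SG.POSS suffix surfaces as [-go] and [-ko], depending on the final segment of the stem.
By contrast the DAT suffix keeps its initial [k] throughout — that segment must be underlying.
The 1SG.POSS suffix is therefore /-go/ underlyingly, with post-vocalic devoicing: voiced stops become voiceless after a vowel.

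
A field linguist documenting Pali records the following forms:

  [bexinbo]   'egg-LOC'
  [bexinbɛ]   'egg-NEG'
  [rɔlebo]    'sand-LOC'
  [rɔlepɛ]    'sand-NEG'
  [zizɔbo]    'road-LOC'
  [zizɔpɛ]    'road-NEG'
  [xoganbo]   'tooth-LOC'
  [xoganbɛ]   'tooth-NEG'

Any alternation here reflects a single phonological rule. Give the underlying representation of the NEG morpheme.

/-pɛ/

The NEG suffix surfaces as [-bɛ] and [-pɛ], depending on the final segment of the stem.
By contrast the LOC suffix keeps its initial [b] throughout — that segment must be underlying.
The NEG suffix is therefore /-pɛ/ underlyingly, with post-nasal voicing: voiceless stops become voiced after a nasal.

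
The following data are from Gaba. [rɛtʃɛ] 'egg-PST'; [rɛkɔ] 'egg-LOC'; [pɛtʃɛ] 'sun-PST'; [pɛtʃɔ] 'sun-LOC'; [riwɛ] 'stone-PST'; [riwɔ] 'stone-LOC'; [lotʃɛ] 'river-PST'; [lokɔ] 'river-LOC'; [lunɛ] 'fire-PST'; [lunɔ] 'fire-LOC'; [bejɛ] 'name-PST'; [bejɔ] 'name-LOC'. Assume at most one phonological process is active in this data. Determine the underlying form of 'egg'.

/rɛk/

The stem for 'egg' ends in [tʃ] in [rɛtʃɛ] but [k] in [rɛkɔ].
The stem 'sun' ([pɛtʃɛ], [pɛtʃɔ]) shows [tʃ] unchanged in both environments, so [tʃ] cannot be basic with [k] derived before the LOC suffix.
The underlying segment must be /k/; /k/ becomes palato-alveolar [tʃ] before a front vowel, yielding [tʃ] there.
The underlying form of 'egg' is therefore /rɛk/.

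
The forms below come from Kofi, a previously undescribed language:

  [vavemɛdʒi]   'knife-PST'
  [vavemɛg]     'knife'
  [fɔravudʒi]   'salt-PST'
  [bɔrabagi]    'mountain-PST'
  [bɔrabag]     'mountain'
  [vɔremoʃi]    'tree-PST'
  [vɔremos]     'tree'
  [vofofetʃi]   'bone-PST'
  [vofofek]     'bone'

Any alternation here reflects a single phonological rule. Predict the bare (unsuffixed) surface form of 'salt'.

In [vavemɛdʒi] and [vavemɛg] the final segment of 'knife' alternates: [dʒ] ~ [g].
Compare 'mountain', with invariant [g] in [bɔrabagi] and [bɔrabag]: an analysis with underlying /g/ and a rule producing [dʒ] before the PST suffix would wrongly predict alternation here too.
So /dʒ/ is underlying, and a rule of depalatalization — palato-alveolar /tʃ/, /dʒ/ and /ʃ/ become [k], [g] and [s] when no front vowel follows — gives [g].
From [fɔravudʒi] the stem 'salt' is /fɔravudʒ/; when no front vowel follows this yields [fɔravug].

[fɔravug]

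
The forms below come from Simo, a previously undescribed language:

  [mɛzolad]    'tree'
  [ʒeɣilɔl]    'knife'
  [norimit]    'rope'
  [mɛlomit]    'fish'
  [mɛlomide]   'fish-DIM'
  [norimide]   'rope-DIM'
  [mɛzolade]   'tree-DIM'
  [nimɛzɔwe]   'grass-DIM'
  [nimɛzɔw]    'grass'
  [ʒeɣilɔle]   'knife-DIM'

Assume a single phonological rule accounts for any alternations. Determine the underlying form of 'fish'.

The root 'fish' surfaces as [mɛlomide] and [mɛlomit], with a stem-final [d] ~ [t] alternation.
But 'tree' keeps [d] in both environments ([mɛzolade], [mɛzolad]), so there is no rule changing /d/ to [t] in isolation.
The alternation reflects intervocalic voicing: voiceless stops become voiced between vowels. /t/ is underlying.

/mɛlomit/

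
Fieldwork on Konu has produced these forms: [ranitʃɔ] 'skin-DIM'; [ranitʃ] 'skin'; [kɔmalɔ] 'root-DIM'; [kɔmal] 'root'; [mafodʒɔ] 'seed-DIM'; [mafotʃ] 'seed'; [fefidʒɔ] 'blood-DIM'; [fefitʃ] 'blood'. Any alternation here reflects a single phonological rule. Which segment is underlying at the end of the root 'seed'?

The stem for 'seed' ends in [dʒ] in [mafodʒɔ] but [tʃ] in [mafotʃ].
But 'skin' keeps [tʃ] in both environments ([ranitʃɔ], [ranitʃ]), so there is no rule changing /tʃ/ to [dʒ] before the DIM suffix.
Therefore /dʒ/ is basic and [tʃ] is derived by word-final obstruent devoicing (voiced obstruents become voiceless word-finally).

/dʒ/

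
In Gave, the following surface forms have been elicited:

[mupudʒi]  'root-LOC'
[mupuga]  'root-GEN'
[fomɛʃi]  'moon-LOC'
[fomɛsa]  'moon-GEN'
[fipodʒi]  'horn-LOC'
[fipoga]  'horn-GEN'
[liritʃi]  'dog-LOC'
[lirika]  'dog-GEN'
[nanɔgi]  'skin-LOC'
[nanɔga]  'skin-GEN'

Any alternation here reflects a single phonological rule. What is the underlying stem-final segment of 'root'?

/dʒ/

The stem for 'root' ends in [dʒ] in [mupudʒi] but [g] in [mupuga].
But 'skin' keeps [g] in both environments ([nanɔgi], [nanɔga]), so there is no rule changing /g/ to [dʒ] before the LOC suffix.
So /dʒ/ is underlying, and a rule of depalatalization — palato-alveolar /tʃ/, /dʒ/ and /ʃ/ become [k], [g] and [s] when no front vowel follows — gives [g].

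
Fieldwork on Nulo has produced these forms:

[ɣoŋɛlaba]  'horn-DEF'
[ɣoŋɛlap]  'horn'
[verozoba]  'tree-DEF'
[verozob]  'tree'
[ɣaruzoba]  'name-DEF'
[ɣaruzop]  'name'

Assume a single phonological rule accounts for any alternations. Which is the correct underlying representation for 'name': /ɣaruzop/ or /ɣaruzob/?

'name' shows [b] ~ [p] at the end of the stem ([ɣaruzoba] vs [ɣaruzop]).
Compare 'tree', with invariant [b] in [verozoba] and [verozob]: an analysis with underlying /b/ and a rule producing [p] in isolation would wrongly predict alternation here too.
So /p/ is underlying, and a rule of intervocalic voicing — voiceless stops become voiced between vowels — gives [b].

/ɣaruzop/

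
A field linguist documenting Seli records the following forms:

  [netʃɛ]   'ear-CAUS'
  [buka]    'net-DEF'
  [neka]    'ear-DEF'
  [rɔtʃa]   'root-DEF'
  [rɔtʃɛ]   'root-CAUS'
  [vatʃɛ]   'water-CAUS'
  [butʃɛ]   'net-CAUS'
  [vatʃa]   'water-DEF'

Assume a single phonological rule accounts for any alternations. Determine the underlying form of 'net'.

The stem for 'net' ends in [tʃ] in [butʃɛ] but [k] in [buka].
If /tʃ/ were underlying and a rule turned it into [k] before the DEF suffix, 'root' would also alternate; but it has [tʃ] in both [rɔtʃɛ] and [rɔtʃa].
Therefore /k/ is basic and [tʃ] is derived by palatalization before a front vowel (/k/ becomes palato-alveolar [tʃ] before a front vowel).

/buk/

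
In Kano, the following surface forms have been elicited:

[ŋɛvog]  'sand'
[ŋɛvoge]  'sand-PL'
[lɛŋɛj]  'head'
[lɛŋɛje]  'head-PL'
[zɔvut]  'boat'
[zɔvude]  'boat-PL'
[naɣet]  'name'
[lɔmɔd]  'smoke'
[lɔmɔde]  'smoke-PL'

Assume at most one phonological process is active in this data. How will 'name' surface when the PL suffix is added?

[naɣede]

The root 'boat' surfaces as [zɔvut] and [zɔvude], with a stem-final [t] ~ [d] alternation.
But 'smoke' keeps [d] in both environments ([lɔmɔd], [lɔmɔde]), so there is no rule changing /d/ to [t] in isolation.
Therefore /t/ is basic and [d] is derived by intervocalic voicing (voiceless stops become voiced between vowels).
The one attested form of 'name', [naɣet], shows underlying /naɣet/. Applying the same rule between vowels gives [naɣede].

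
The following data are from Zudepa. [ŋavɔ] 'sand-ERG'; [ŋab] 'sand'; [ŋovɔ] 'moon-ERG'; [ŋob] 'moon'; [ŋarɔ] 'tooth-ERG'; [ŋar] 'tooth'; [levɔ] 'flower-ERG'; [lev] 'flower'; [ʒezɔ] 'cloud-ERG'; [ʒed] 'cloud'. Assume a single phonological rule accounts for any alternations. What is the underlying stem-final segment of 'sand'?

/b/

In [ŋavɔ] and [ŋab] the final segment of 'sand' alternates: [v] ~ [b].
If /v/ were underlying and a rule turned it into [b] in isolation, 'flower' would also alternate; but it has [v] in both [levɔ] and [lev].
So /b/ is underlying, and a rule of intervocalic spirantization — voiced stops become fricatives between vowels — gives [v].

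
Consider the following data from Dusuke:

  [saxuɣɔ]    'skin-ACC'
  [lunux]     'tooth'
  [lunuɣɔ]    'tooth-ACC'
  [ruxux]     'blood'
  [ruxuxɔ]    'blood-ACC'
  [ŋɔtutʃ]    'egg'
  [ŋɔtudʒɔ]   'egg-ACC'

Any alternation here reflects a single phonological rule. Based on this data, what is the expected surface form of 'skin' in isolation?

The stem for 'tooth' ends in [x] in [lunux] but [ɣ] in [lunuɣɔ].
Compare 'blood', with invariant [x] in [ruxux] and [ruxuxɔ]: an analysis with underlying /x/ and a rule producing [ɣ] before the ACC suffix would wrongly predict alternation here too.
The underlying segment must be /ɣ/; voiced obstruents become voiceless word-finally, yielding [x] there.
From [saxuɣɔ] the stem 'skin' is /saxuɣ/; word-finally this yields [saxux].

[saxux]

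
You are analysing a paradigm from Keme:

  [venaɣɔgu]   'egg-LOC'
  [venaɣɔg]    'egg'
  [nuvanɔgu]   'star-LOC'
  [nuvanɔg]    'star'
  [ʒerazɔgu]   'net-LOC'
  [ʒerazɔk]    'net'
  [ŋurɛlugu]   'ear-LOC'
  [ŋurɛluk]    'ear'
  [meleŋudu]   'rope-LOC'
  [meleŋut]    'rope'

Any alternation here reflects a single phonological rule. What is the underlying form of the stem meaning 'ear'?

/ŋurɛluk/

'ear' shows [g] ~ [k] at the end of the stem ([ŋurɛlugu] vs [ŋurɛluk]).
Compare 'star', with invariant [g] in [nuvanɔgu] and [nuvanɔg]: an analysis with underlying /g/ and a rule producing [k] in isolation would wrongly predict alternation here too.
The alternation reflects intervocalic voicing: voiceless stops become voiced between vowels. /k/ is underlying.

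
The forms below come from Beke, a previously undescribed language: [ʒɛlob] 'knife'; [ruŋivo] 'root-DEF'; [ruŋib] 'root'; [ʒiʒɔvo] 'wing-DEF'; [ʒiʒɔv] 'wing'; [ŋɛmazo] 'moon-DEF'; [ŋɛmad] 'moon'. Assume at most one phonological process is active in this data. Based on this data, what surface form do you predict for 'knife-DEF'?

[ʒɛlovo]

The root 'root' surfaces as [ruŋivo] and [ruŋib], with a stem-final [v] ~ [b] alternation.
If /v/ were underlying and a rule turned it into [b] in isolation, 'wing' would also alternate; but it has [v] in both [ʒiʒɔvo] and [ʒiʒɔv].
So /b/ is underlying, and a rule of intervocalic spirantization — voiced stops become fricatives between vowels — gives [v].
From [ʒɛlob] the stem 'knife' is /ʒɛlob/; between vowels this yields [ʒɛlovo].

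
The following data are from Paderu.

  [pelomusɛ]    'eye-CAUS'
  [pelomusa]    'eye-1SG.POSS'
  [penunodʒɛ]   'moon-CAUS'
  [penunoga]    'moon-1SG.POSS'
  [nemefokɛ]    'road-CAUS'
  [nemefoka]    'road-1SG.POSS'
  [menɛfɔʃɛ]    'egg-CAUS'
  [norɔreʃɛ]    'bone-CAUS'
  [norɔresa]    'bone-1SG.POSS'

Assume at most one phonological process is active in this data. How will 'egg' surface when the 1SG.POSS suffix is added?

'bone' shows [ʃ] ~ [s] at the end of the stem ([norɔreʃɛ] vs [norɔresa]).
The stem 'eye' ([pelomusɛ], [pelomusa]) shows [s] unchanged in both environments, so [s] cannot be basic with [ʃ] derived before the CAUS suffix.
The alternation reflects depalatalization: palato-alveolar /dʒ/ and /ʃ/ become [g] and [s] when no front vowel follows. /ʃ/ is underlying.
From [menɛfɔʃɛ] the stem 'egg' is /menɛfɔʃ/; when no front vowel follows this yields [menɛfɔsa].

[menɛfɔsa]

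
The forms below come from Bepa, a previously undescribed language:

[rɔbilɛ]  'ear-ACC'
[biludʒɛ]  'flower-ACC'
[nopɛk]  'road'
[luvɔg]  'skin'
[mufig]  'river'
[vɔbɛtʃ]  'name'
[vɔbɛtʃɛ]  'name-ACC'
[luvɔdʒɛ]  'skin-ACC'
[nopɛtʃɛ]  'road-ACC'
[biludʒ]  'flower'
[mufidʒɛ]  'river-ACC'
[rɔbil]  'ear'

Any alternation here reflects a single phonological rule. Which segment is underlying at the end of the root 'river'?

The stem for 'river' ends in [dʒ] in [mufidʒɛ] but [g] in [mufig].
Compare 'flower', with invariant [dʒ] in [biludʒɛ] and [biludʒ]: an analysis with underlying /dʒ/ and a rule producing [g] in isolation would wrongly predict alternation here too.
So /g/ is underlying, and a rule of palatalization before a front vowel — /k/ and /g/ become palato-alveolar [tʃ] and [dʒ] before a front vowel — gives [dʒ].

/g/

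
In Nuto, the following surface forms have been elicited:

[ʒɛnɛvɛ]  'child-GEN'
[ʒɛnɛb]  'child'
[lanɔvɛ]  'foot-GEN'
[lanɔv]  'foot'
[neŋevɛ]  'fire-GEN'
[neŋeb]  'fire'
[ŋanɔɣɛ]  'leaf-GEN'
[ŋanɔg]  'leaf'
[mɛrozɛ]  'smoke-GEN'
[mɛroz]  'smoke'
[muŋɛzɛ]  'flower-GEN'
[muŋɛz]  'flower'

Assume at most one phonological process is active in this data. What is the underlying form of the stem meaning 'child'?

The root 'child' surfaces as [ʒɛnɛvɛ] and [ʒɛnɛb], with a stem-final [v] ~ [b] alternation.
The stem 'foot' ([lanɔvɛ], [lanɔv]) shows [v] unchanged in both environments, so [v] cannot be basic with [b] derived in isolation.
The alternation reflects intervocalic spirantization: voiced stops become fricatives between vowels. /b/ is underlying.
Hence 'child' is /ʒɛnɛb/ underlyingly.

/ʒɛnɛb/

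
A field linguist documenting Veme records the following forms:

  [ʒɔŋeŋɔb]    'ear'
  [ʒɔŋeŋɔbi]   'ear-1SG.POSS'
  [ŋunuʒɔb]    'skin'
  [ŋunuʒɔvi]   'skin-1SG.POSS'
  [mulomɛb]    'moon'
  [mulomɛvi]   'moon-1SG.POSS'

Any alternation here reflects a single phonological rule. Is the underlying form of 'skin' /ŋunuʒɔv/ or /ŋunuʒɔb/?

/ŋunuʒɔv/

The stem for 'skin' ends in [b] in [ŋunuʒɔb] but [v] in [ŋunuʒɔvi].
Compare 'ear', with invariant [b] in [ʒɔŋeŋɔb] and [ʒɔŋeŋɔbi]: an analysis with underlying /b/ and a rule producing [v] before the 1SG.POSS suffix would wrongly predict alternation here too.
The underlying segment must be /v/; voiced fricatives become stops word-finally, yielding [b] there.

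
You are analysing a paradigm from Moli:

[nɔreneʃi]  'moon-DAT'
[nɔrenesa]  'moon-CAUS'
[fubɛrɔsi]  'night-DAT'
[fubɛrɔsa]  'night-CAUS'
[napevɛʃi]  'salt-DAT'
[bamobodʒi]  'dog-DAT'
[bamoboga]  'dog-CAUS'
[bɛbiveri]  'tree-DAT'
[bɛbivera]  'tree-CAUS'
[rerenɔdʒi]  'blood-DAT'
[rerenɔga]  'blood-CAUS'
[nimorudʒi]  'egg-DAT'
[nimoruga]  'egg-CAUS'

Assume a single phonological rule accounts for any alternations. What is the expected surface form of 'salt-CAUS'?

[napevɛsa]

'moon' shows [ʃ] ~ [s] at the end of the stem ([nɔreneʃi] vs [nɔrenesa]).
The stem 'night' ([fubɛrɔsi], [fubɛrɔsa]) shows [s] unchanged in both environments, so [s] cannot be basic with [ʃ] derived before the DAT suffix.
Therefore /ʃ/ is basic and [s] is derived by depalatalization (palato-alveolar /dʒ/ and /ʃ/ become [g] and [s] when no front vowel follows).
The one attested form of 'salt', [napevɛʃi], shows underlying /napevɛʃ/. Applying the same rule when no front vowel follows gives [napevɛsa].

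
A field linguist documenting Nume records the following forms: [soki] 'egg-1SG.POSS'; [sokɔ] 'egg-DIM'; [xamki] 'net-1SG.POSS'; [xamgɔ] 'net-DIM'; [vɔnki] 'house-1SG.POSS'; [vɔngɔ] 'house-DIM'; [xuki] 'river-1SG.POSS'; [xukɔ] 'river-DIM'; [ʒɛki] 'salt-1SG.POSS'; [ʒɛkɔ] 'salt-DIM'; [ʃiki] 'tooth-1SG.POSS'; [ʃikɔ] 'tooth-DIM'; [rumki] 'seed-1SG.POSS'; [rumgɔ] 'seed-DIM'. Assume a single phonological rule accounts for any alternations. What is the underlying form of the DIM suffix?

/-gɔ/

The DIM suffix surfaces as [-gɔ] and [-kɔ], depending on the final segment of the stem.
The 1SG.POSS suffix, which begins with [k], is invariant after every stem; so [k] is not altered by any rule here.
So the underlying form is /-gɔ/, and voiced stops become voiceless after a vowel.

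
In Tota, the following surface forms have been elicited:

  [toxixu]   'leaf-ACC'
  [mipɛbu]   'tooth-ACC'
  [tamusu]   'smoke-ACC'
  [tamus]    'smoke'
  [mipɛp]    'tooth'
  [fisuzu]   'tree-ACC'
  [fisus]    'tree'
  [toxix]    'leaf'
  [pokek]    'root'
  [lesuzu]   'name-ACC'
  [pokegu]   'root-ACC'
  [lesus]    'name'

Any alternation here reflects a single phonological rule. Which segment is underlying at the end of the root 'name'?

/z/

In [lesus] and [lesuzu] the final segment of 'name' alternates: [s] ~ [z].
If /s/ were underlying and a rule turned it into [z] before the ACC suffix, 'smoke' would also alternate; but it has [s] in both [tamus] and [tamusu].
The alternation reflects word-final obstruent devoicing: voiced obstruents become voiceless word-finally. /z/ is underlying.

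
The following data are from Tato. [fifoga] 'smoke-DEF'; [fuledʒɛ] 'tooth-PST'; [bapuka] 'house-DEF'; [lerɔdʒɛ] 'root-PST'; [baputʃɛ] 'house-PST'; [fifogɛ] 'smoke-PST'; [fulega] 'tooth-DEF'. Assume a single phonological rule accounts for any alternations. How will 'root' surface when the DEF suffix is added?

In [fuledʒɛ] and [fulega] the final segment of 'tooth' alternates: [dʒ] ~ [g].
But 'smoke' keeps [g] in both environments ([fifogɛ], [fifoga]), so there is no rule changing /g/ to [dʒ] before the PST suffix.
So /dʒ/ is underlying, and a rule of depalatalization — palato-alveolar /tʃ/ and /dʒ/ become [k] and [g] when no front vowel follows — gives [g].
The one attested form of 'root', [lerɔdʒɛ], shows underlying /lerɔdʒ/. Applying the same rule when no front vowel follows gives [lerɔga].

[lerɔga]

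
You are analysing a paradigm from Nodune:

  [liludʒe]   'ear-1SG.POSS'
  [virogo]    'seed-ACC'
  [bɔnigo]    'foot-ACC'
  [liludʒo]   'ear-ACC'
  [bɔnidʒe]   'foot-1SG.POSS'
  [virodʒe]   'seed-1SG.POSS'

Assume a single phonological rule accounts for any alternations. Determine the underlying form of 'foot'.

'foot' shows [g] ~ [dʒ] at the end of the stem ([bɔnigo] vs [bɔnidʒe]).
But 'ear' keeps [dʒ] in both environments ([liludʒo], [liludʒe]), so there is no rule changing /dʒ/ to [g] before the ACC suffix.
The underlying segment must be /g/; /g/ becomes palato-alveolar [dʒ] before a front vowel, yielding [dʒ] there.

/bɔnig/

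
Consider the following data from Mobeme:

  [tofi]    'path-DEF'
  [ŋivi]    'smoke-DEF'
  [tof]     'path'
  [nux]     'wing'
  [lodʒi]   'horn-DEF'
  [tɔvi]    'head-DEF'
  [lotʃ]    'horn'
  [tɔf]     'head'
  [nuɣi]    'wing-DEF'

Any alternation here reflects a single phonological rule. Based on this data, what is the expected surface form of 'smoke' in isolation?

[ŋif]

'head' shows [v] ~ [f] at the end of the stem ([tɔvi] vs [tɔf]).
But 'path' keeps [f] in both environments ([tofi], [tof]), so there is no rule changing /f/ to [v] before the DEF suffix.
The underlying segment must be /v/; voiced obstruents become voiceless word-finally, yielding [f] there.
The one attested form of 'smoke', [ŋivi], shows underlying /ŋiv/. Applying the same rule word-finally gives [ŋif].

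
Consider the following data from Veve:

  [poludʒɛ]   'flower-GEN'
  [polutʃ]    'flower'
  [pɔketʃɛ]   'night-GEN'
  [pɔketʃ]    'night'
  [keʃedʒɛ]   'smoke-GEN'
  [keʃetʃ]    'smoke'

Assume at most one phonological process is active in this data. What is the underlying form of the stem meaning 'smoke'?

'smoke' shows [dʒ] ~ [tʃ] at the end of the stem ([keʃedʒɛ] vs [keʃetʃ]).
The stem 'night' ([pɔketʃɛ], [pɔketʃ]) shows [tʃ] unchanged in both environments, so [tʃ] cannot be basic with [dʒ] derived before the GEN suffix.
So /dʒ/ is underlying, and a rule of word-final obstruent devoicing — voiced obstruents become voiceless word-finally — gives [tʃ].

/keʃedʒ/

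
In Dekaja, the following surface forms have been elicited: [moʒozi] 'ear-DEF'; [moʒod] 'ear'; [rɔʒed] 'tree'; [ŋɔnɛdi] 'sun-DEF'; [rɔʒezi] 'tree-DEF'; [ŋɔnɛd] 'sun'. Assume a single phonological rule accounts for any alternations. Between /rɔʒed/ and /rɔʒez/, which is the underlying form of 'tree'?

/rɔʒez/

The stem for 'tree' ends in [d] in [rɔʒed] but [z] in [rɔʒezi].
If /d/ were underlying and a rule turned it into [z] before the DEF suffix, 'sun' would also alternate; but it has [d] in both [ŋɔnɛd] and [ŋɔnɛdi].
The alternation reflects word-final hardening: voiced fricatives become stops word-finally. /z/ is underlying.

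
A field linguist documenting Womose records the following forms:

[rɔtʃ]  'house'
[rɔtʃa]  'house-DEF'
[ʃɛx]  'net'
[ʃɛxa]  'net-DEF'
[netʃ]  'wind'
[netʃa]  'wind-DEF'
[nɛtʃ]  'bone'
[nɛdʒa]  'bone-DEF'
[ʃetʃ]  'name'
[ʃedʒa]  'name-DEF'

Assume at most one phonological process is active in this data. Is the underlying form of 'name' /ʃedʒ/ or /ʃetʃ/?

'name' shows [tʃ] ~ [dʒ] at the end of the stem ([ʃetʃ] vs [ʃedʒa]).
If /tʃ/ were underlying and a rule turned it into [dʒ] before the DEF suffix, 'wind' would also alternate; but it has [tʃ] in both [netʃ] and [netʃa].
Therefore /dʒ/ is basic and [tʃ] is derived by word-final obstruent devoicing (voiced obstruents become voiceless word-finally).

/ʃedʒ/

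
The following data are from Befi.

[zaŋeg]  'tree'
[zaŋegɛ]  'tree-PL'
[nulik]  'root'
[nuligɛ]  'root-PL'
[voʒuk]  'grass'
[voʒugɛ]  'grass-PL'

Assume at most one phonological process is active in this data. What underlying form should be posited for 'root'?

/nulik/

The stem for 'root' ends in [k] in [nulik] but [g] in [nuligɛ].
If /g/ were underlying and a rule turned it into [k] in isolation, 'tree' would also alternate; but it has [g] in both [zaŋeg] and [zaŋegɛ].
The alternation reflects intervocalic voicing: voiceless stops become voiced between vowels. /k/ is underlying.
So 'root' = /nulik/.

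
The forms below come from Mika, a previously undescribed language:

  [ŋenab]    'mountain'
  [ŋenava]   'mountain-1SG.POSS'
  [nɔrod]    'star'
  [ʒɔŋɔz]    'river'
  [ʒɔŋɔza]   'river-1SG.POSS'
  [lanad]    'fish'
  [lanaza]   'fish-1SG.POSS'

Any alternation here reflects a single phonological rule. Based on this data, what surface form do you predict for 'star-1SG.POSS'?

The stem for 'fish' ends in [d] in [lanad] but [z] in [lanaza].
The stem 'river' ([ʒɔŋɔz], [ʒɔŋɔza]) shows [z] unchanged in both environments, so [z] cannot be basic with [d] derived in isolation.
Therefore /d/ is basic and [z] is derived by intervocalic spirantization (voiced stops become fricatives between vowels).
From [nɔrod] the stem 'star' is /nɔrod/; between vowels this yields [nɔroza].

[nɔroza]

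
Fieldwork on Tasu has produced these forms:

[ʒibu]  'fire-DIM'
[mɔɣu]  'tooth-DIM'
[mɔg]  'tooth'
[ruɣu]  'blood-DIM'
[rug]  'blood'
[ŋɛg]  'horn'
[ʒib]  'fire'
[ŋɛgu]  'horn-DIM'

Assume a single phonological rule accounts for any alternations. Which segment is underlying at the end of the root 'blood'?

The stem for 'blood' ends in [ɣ] in [ruɣu] but [g] in [rug].
Compare 'horn', with invariant [g] in [ŋɛgu] and [ŋɛg]: an analysis with underlying /g/ and a rule producing [ɣ] before the DIM suffix would wrongly predict alternation here too.
The alternation reflects word-final hardening: voiced fricatives become stops word-finally. /ɣ/ is underlying.

/ɣ/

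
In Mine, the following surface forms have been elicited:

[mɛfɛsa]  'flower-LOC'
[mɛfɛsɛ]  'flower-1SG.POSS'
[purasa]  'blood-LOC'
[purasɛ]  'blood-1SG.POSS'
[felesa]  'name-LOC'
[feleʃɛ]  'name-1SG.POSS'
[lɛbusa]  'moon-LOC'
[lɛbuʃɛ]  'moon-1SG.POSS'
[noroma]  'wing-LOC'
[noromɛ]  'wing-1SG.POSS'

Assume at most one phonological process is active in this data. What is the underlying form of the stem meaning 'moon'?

The root 'moon' surfaces as [lɛbusa] and [lɛbuʃɛ], with a stem-final [s] ~ [ʃ] alternation.
The stem 'flower' ([mɛfɛsa], [mɛfɛsɛ]) shows [s] unchanged in both environments, so [s] cannot be basic with [ʃ] derived before the 1SG.POSS suffix.
Therefore /ʃ/ is basic and [s] is derived by depalatalization (palato-alveolar /ʃ/ becomes [s] when no front vowel follows).
Hence 'moon' is /lɛbuʃ/ underlyingly.

/lɛbuʃ/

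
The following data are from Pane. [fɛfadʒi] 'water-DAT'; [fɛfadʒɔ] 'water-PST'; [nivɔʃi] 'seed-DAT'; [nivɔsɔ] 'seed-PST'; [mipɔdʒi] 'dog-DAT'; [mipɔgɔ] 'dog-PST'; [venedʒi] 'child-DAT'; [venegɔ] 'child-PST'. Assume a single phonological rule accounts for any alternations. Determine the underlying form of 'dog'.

The stem for 'dog' ends in [dʒ] in [mipɔdʒi] but [g] in [mipɔgɔ].
If /dʒ/ were underlying and a rule turned it into [g] before the PST suffix, 'water' would also alternate; but it has [dʒ] in both [fɛfadʒi] and [fɛfadʒɔ].
So /g/ is underlying, and a rule of palatalization before a front vowel — /g/ and /s/ become palato-alveolar [dʒ] and [ʃ] before a front vowel — gives [dʒ].
So 'dog' = /mipɔg/.

/mipɔg/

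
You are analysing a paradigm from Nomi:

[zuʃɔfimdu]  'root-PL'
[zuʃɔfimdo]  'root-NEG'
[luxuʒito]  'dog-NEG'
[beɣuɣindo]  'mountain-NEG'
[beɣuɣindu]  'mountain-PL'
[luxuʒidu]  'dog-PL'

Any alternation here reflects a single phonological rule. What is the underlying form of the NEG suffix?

/-to/

The NEG suffix surfaces as [-do] and [-to], depending on the final segment of the stem.
The PL suffix, which begins with [d], is invariant after every stem; so [d] is not altered by any rule here.
So the underlying form is /-to/, and voiceless stops become voiced after a nasal.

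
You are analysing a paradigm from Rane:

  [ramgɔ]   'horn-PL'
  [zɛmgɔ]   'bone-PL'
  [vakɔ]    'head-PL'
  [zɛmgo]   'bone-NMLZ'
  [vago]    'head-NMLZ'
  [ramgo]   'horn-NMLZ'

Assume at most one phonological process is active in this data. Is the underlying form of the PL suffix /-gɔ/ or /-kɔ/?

/-kɔ/

The PL suffix surfaces as [-gɔ] and [-kɔ], depending on the final segment of the stem.
By contrast the NMLZ suffix keeps its initial [g] throughout — that segment must be underlying.
The PL suffix is therefore /-kɔ/ underlyingly, with post-nasal voicing: voiceless stops become voiced after a nasal.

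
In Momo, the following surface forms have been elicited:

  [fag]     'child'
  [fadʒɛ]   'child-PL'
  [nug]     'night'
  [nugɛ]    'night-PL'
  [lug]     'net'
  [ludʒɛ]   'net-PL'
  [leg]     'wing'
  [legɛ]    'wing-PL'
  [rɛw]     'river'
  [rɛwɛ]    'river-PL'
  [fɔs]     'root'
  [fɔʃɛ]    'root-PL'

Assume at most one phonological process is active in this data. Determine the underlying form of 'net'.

/ludʒ/

The root 'net' surfaces as [lug] and [ludʒɛ], with a stem-final [g] ~ [dʒ] alternation.
Compare 'wing', with invariant [g] in [leg] and [legɛ]: an analysis with underlying /g/ and a rule producing [dʒ] before the PL suffix would wrongly predict alternation here too.
So /dʒ/ is underlying, and a rule of depalatalization — palato-alveolar /dʒ/ and /ʃ/ become [g] and [s] when no front vowel follows — gives [g].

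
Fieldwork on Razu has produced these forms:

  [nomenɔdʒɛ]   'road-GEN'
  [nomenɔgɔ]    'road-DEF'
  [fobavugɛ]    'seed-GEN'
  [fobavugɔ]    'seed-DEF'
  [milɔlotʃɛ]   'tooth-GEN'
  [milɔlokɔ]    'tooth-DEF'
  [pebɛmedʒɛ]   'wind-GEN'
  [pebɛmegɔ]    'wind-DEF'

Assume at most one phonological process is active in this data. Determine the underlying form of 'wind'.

The root 'wind' surfaces as [pebɛmedʒɛ] and [pebɛmegɔ], with a stem-final [dʒ] ~ [g] alternation.
If /g/ were underlying and a rule turned it into [dʒ] before the GEN suffix, 'seed' would also alternate; but it has [g] in both [fobavugɛ] and [fobavugɔ].
Therefore /dʒ/ is basic and [g] is derived by depalatalization (palato-alveolar /tʃ/ and /dʒ/ become [k] and [g] when no front vowel follows).
Hence 'wind' is /pebɛmedʒ/ underlyingly.

/pebɛmedʒ/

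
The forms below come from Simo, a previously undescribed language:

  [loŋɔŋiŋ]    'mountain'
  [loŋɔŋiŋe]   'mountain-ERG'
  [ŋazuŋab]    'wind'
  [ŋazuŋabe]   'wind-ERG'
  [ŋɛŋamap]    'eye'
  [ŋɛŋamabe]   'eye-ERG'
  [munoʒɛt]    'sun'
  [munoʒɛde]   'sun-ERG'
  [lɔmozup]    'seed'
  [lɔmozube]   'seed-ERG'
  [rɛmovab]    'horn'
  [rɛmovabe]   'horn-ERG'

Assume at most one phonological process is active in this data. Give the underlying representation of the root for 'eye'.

The stem for 'eye' ends in [p] in [ŋɛŋamap] but [b] in [ŋɛŋamabe].
But 'horn' keeps [b] in both environments ([rɛmovab], [rɛmovabe]), so there is no rule changing /b/ to [p] in isolation.
The underlying segment must be /p/; voiceless stops become voiced between vowels, yielding [b] there.
So 'eye' = /ŋɛŋamap/.

/ŋɛŋamap/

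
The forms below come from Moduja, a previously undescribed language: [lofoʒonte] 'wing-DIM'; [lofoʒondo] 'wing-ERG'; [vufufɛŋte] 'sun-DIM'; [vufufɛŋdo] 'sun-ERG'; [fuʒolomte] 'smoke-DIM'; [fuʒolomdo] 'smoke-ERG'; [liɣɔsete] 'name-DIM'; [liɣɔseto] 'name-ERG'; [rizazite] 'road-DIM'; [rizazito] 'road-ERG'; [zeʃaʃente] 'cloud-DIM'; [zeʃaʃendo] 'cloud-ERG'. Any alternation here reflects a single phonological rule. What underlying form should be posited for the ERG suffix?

/-do/

The ERG morpheme has two allomorphs, [-do] and [-to].
The DIM suffix, which begins with [t], is invariant after every stem; so [t] is not altered by any rule here.
So the underlying form is /-do/, and voiced stops become voiceless after a vowel.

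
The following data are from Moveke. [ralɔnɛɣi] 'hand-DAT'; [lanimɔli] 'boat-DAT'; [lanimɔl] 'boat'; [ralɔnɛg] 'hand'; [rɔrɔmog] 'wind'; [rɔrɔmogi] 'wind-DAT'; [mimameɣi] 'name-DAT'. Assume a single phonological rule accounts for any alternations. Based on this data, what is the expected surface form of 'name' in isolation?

In [ralɔnɛɣi] and [ralɔnɛg] the final segment of 'hand' alternates: [ɣ] ~ [g].
If /g/ were underlying and a rule turned it into [ɣ] before the DAT suffix, 'wind' would also alternate; but it has [g] in both [rɔrɔmogi] and [rɔrɔmog].
The alternation reflects word-final hardening: voiced fricatives become stops word-finally. /ɣ/ is underlying.
The one attested form of 'name', [mimameɣi], shows underlying /mimameɣ/. Applying the same rule word-finally gives [mimameg].

[mimameg]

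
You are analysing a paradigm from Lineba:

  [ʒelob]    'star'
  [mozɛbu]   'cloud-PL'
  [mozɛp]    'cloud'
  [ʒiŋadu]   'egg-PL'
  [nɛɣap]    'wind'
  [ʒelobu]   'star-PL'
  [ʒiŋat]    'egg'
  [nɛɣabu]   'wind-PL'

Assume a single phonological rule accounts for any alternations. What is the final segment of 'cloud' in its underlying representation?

In [mozɛbu] and [mozɛp] the final segment of 'cloud' alternates: [b] ~ [p].
The stem 'star' ([ʒelobu], [ʒelob]) shows [b] unchanged in both environments, so [b] cannot be basic with [p] derived in isolation.
So /p/ is underlying, and a rule of intervocalic voicing — voiceless stops become voiced between vowels — gives [b].

/p/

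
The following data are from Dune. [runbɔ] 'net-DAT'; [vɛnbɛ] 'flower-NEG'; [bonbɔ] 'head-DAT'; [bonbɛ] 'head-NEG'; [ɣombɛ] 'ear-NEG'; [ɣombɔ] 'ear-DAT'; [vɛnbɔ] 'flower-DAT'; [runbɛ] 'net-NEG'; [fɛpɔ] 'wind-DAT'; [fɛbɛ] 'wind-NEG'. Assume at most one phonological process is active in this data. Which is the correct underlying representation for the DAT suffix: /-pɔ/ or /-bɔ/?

/-pɔ/

The DAT suffix surfaces as [-bɔ] and [-pɔ], depending on the final segment of the stem.
By contrast the NEG suffix keeps its initial [b] throughout — that segment must be underlying.
The DAT suffix is therefore /-pɔ/ underlyingly, with post-nasal voicing: voiceless stops become voiced after a nasal.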